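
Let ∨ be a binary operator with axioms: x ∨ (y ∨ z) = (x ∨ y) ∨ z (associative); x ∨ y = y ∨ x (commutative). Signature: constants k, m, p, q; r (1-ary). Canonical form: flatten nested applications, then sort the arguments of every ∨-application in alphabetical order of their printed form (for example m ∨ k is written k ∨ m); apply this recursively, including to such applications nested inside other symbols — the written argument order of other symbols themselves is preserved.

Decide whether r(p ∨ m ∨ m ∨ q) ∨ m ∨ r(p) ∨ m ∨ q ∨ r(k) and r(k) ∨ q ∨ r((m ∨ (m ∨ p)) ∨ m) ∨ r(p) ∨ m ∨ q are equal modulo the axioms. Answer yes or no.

Left:  r(p ∨ m ∨ m ∨ q) ∨ m ∨ r(p) ∨ m ∨ q ∨ r(k)
  Simplify inside:  r(p ∨ m ∨ m ∨ q)  →  r(m ∨ m ∨ p ∨ q)
  Order the arguments:  m ∨ m ∨ q ∨ r(k) ∨ r(m ∨ m ∨ p ∨ q) ∨ r(p)
Right:  r(k) ∨ q ∨ r((m ∨ (m ∨ p)) ∨ m) ∨ r(p) ∨ m ∨ q
  Inside:  r((m ∨ (m ∨ p)) ∨ m)  →  r(m ∨ m ∨ m ∨ p)
  Sort arguments:  m ∨ q ∨ q ∨ r(k) ∨ r(m ∨ m ∨ m ∨ p) ∨ r(p)

Answer: no — m ∨ m ∨ q ∨ r(k) ∨ r(m ∨ m ∨ p ∨ q) ∨ r(p) vs m ∨ q ∨ q ∨ r(k) ∨ r(m ∨ m ∨ m ∨ p) ∨ r(p)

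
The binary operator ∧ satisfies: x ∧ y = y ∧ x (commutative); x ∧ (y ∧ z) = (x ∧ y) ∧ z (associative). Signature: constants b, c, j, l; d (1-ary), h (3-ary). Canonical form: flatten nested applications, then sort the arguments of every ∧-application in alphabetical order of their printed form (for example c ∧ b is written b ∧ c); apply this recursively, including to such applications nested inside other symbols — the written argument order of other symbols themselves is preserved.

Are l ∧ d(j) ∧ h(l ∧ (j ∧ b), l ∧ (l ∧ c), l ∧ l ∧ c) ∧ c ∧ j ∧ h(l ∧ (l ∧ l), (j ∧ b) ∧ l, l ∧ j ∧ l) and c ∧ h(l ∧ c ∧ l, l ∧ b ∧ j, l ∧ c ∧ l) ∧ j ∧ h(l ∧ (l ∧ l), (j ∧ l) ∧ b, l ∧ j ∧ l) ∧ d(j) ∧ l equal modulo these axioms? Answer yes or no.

Answer: no — c ∧ d(j) ∧ h(b ∧ j ∧ l, c ∧ l ∧ l, c ∧ l ∧ l) ∧ h(l ∧ l ∧ l, b ∧ j ∧ l, j ∧ l ∧ l) ∧ j ∧ l vs c ∧ d(j) ∧ h(c ∧ l ∧ l, b ∧ j ∧ l, c ∧ l ∧ l) ∧ h(l ∧ l ∧ l, b ∧ j ∧ l, j ∧ l ∧ l) ∧ j ∧ l

Derivation:
Left:  l ∧ d(j) ∧ h(l ∧ (j ∧ b), l ∧ (l ∧ c), l ∧ l ∧ c) ∧ c ∧ j ∧ h(l ∧ (l ∧ l), (j ∧ b) ∧ l, l ∧ j ∧ l)
  Inside:  h(l ∧ (j ∧ b), l ∧ (l ∧ c), l ∧ l ∧ c)  →  h(b ∧ j ∧ l, c ∧ l ∧ l, c ∧ l ∧ l)
  Inside:  h(l ∧ (l ∧ l), (j ∧ b) ∧ l, l ∧ j ∧ l)  →  h(l ∧ l ∧ l, b ∧ j ∧ l, j ∧ l ∧ l)
  Sort arguments:  c ∧ d(j) ∧ h(b ∧ j ∧ l, c ∧ l ∧ l, c ∧ l ∧ l) ∧ h(l ∧ l ∧ l, b ∧ j ∧ l, j ∧ l ∧ l) ∧ j ∧ l
Right:  c ∧ h(l ∧ c ∧ l, l ∧ b ∧ j, l ∧ c ∧ l) ∧ j ∧ h(l ∧ (l ∧ l), (j ∧ l) ∧ b, l ∧ j ∧ l) ∧ d(j) ∧ l
  Canonicalize subterm:  h(l ∧ c ∧ l, l ∧ b ∧ j, l ∧ c ∧ l)  →  h(c ∧ l ∧ l, b ∧ j ∧ l, c ∧ l ∧ l)
  Simplify inside:  h(l ∧ (l ∧ l), (j ∧ l) ∧ b, l ∧ j ∧ l)  →  h(l ∧ l ∧ l, b ∧ j ∧ l, j ∧ l ∧ l)
  Sort arguments:  c ∧ d(j) ∧ h(c ∧ l ∧ l, b ∧ j ∧ l, c ∧ l ∧ l) ∧ h(l ∧ l ∧ l, b ∧ j ∧ l, j ∧ l ∧ l) ∧ j ∧ l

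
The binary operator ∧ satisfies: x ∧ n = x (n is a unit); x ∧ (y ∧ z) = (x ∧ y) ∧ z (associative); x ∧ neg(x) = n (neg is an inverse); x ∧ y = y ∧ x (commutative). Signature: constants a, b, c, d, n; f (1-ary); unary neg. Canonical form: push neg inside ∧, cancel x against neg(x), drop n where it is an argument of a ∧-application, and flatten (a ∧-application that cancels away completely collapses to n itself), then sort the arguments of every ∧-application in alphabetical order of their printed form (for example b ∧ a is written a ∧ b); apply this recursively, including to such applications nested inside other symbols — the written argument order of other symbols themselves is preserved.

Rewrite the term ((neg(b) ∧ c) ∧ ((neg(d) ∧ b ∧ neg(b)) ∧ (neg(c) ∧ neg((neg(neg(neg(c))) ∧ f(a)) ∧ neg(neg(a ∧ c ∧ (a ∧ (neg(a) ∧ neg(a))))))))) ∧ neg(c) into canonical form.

Push neg inside:  distribute neg over ∧ and collapse double neg
Cancel inverse pairs:  a cancels
Combine occurrences:  neg(b) ∧ neg(c) ∧ neg(d) ∧ neg(f(a))

Answer: neg(b) ∧ neg(c) ∧ neg(d) ∧ neg(f(a))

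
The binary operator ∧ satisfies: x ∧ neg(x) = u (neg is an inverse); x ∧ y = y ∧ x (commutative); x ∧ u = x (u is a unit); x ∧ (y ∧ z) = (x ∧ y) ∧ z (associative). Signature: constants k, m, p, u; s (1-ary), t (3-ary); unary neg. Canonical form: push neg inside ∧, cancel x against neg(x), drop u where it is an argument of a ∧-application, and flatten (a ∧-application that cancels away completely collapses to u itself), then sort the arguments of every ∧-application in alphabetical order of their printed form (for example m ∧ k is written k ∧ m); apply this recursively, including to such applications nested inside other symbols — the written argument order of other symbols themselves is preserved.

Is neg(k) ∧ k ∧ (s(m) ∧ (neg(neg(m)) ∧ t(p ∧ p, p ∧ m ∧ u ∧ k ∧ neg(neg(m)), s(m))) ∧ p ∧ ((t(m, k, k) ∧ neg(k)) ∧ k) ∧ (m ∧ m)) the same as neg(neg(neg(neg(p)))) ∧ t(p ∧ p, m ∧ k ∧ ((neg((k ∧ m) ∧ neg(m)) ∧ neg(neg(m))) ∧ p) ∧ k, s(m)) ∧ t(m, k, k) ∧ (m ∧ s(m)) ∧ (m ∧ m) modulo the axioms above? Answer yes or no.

Left:  neg(k) ∧ k ∧ (s(m) ∧ (neg(neg(m)) ∧ t(p ∧ p, p ∧ m ∧ u ∧ k ∧ neg(neg(m)), s(m))) ∧ p ∧ ((t(m, k, k) ∧ neg(k)) ∧ k) ∧ (m ∧ m))
  Push neg inside:  distribute neg over ∧ and collapse double neg
  Inverses cancel:  k cancels
  Collect terms:  s(m) ∧ m ∧ m ∧ m ∧ t(p ∧ p, k ∧ m ∧ m ∧ p, s(m)) ∧ p ∧ t(m, k, k)
  Sort:  m ∧ m ∧ m ∧ p ∧ s(m) ∧ t(m, k, k) ∧ t(p ∧ p, k ∧ m ∧ m ∧ p, s(m))
Right:  neg(neg(neg(neg(p)))) ∧ t(p ∧ p, m ∧ k ∧ ((neg((k ∧ m) ∧ neg(m)) ∧ neg(neg(m))) ∧ p) ∧ k, s(m)) ∧ t(m, k, k) ∧ (m ∧ s(m)) ∧ (m ∧ m)
  Push neg inside:  distribute neg over ∧ and collapse double neg
  Collect terms:  p ∧ t(p ∧ p, k ∧ m ∧ m ∧ p, s(m)) ∧ t(m, k, k) ∧ m ∧ m ∧ m ∧ s(m)
  Sort arguments:  m ∧ m ∧ m ∧ p ∧ s(m) ∧ t(m, k, k) ∧ t(p ∧ p, k ∧ m ∧ m ∧ p, s(m))

Answer: yes — both canonical forms are m ∧ m ∧ m ∧ p ∧ s(m) ∧ t(m, k, k) ∧ t(p ∧ p, k ∧ m ∧ m ∧ p, s(m))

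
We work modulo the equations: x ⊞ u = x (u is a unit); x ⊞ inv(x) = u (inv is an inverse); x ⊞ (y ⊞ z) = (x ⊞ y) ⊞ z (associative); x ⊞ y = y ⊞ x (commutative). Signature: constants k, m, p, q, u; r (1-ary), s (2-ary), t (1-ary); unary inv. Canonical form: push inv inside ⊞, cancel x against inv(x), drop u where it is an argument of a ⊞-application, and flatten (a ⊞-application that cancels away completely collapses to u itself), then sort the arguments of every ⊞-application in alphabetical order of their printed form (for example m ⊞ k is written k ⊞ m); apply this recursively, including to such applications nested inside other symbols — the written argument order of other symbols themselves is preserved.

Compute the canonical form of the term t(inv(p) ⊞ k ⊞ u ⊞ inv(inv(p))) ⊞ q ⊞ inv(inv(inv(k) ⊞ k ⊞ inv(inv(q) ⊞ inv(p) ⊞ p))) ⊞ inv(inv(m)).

Push inv inside:  distribute inv over ⊞ and collapse double inv
Cancel inverse pairs:  k cancels; p cancels
Collect:  t(k) ⊞ q ⊞ q ⊞ m
Sort:  m ⊞ q ⊞ q ⊞ t(k)

Answer: m ⊞ q ⊞ q ⊞ t(k)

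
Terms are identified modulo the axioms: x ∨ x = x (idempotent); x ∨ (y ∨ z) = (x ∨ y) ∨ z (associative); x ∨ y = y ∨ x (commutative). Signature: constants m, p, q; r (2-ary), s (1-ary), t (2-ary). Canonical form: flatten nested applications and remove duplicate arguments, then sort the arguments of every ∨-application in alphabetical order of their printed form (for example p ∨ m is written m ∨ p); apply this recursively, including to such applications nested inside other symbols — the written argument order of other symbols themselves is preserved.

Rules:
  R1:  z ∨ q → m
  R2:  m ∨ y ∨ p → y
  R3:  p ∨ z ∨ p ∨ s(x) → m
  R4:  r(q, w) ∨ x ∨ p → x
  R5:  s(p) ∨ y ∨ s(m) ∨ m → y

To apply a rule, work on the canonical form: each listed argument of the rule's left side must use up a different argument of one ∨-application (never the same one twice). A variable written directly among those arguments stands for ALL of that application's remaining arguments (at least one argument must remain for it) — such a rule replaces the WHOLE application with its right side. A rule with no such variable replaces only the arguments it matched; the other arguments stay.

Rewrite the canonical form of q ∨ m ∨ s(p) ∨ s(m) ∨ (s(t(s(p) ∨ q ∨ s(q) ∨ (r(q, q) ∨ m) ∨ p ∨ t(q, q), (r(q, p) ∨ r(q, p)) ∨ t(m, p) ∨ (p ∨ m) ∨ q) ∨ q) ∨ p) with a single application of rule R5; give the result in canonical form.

Canonical form:  m ∨ p ∨ q ∨ s(m) ∨ s(p) ∨ s(q ∨ t(m ∨ p ∨ q ∨ r(q, q) ∨ s(p) ∨ s(q) ∨ t(q, q), m ∨ p ∨ q ∨ r(q, p) ∨ t(m, p)))
Match R5:  consume m, s(m), s(p);  y := p ∨ q ∨ s(q ∨ t(m ∨ p ∨ q ∨ r(q, q) ∨ s(p) ∨ s(q) ∨ t(q, q), m ∨ p ∨ q ∨ r(q, p) ∨ t(m, p)))
The variable takes the whole remainder — replace the entire application.
Giving:  p ∨ q ∨ s(q ∨ t(m ∨ p ∨ q ∨ r(q, q) ∨ s(p) ∨ s(q) ∨ t(q, q), m ∨ p ∨ q ∨ r(q, p) ∨ t(m, p)))

Answer: p ∨ q ∨ s(q ∨ t(m ∨ p ∨ q ∨ r(q, q) ∨ s(p) ∨ s(q) ∨ t(q, q), m ∨ p ∨ q ∨ r(q, p) ∨ t(m, p)))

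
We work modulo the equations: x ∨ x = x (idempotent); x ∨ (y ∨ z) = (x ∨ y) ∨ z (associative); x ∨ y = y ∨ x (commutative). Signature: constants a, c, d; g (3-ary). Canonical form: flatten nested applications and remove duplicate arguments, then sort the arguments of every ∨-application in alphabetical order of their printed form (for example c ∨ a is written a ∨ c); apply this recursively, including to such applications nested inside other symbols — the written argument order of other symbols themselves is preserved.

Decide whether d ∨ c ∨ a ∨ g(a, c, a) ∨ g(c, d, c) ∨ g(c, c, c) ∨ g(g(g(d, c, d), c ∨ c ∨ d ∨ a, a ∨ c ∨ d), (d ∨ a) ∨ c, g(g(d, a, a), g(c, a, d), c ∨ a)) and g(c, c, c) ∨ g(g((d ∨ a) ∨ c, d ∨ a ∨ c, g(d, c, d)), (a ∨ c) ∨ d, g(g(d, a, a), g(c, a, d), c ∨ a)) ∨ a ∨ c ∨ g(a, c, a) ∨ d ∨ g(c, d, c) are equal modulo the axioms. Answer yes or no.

Answer: no — a ∨ c ∨ d ∨ g(a, c, a) ∨ g(c, c, c) ∨ g(c, d, c) ∨ g(g(g(d, c, d), a ∨ c ∨ d, a ∨ c ∨ d), a ∨ c ∨ d, g(g(d, a, a), g(c, a, d), a ∨ c)) vs a ∨ c ∨ d ∨ g(a, c, a) ∨ g(c, c, c) ∨ g(c, d, c) ∨ g(g(a ∨ c ∨ d, a ∨ c ∨ d, g(d, c, d)), a ∨ c ∨ d, g(g(d, a, a), g(c, a, d), a ∨ c))

Derivation:
Left:  d ∨ c ∨ a ∨ g(a, c, a) ∨ g(c, d, c) ∨ g(c, c, c) ∨ g(g(g(d, c, d), c ∨ c ∨ d ∨ a, a ∨ c ∨ d), (d ∨ a) ∨ c, g(g(d, a, a), g(c, a, d), c ∨ a))
  Canonicalize subterm:  g(g(g(d, c, d), c ∨ c ∨ d ∨ a, a ∨ c ∨ d), (d ∨ a) ∨ c, g(g(d, a, a), g(c, a, d), c ∨ a))  →  g(g(g(d, c, d), a ∨ c ∨ d, a ∨ c ∨ d), a ∨ c ∨ d, g(g(d, a, a), g(c, a, d), a ∨ c))
  Sort:  a ∨ c ∨ d ∨ g(a, c, a) ∨ g(c, c, c) ∨ g(c, d, c) ∨ g(g(g(d, c, d), a ∨ c ∨ d, a ∨ c ∨ d), a ∨ c ∨ d, g(g(d, a, a), g(c, a, d), a ∨ c))
Right:  g(c, c, c) ∨ g(g((d ∨ a) ∨ c, d ∨ a ∨ c, g(d, c, d)), (a ∨ c) ∨ d, g(g(d, a, a), g(c, a, d), c ∨ a)) ∨ a ∨ c ∨ g(a, c, a) ∨ d ∨ g(c, d, c)
  Inside:  g(g((d ∨ a) ∨ c, d ∨ a ∨ c, g(d, c, d)), (a ∨ c) ∨ d, g(g(d, a, a), g(c, a, d), c ∨ a))  →  g(g(a ∨ c ∨ d, a ∨ c ∨ d, g(d, c, d)), a ∨ c ∨ d, g(g(d, a, a), g(c, a, d), a ∨ c))
  Order the arguments:  a ∨ c ∨ d ∨ g(a, c, a) ∨ g(c, c, c) ∨ g(c, d, c) ∨ g(g(a ∨ c ∨ d, a ∨ c ∨ d, g(d, c, d)), a ∨ c ∨ d, g(g(d, a, a), g(c, a, d), a ∨ c))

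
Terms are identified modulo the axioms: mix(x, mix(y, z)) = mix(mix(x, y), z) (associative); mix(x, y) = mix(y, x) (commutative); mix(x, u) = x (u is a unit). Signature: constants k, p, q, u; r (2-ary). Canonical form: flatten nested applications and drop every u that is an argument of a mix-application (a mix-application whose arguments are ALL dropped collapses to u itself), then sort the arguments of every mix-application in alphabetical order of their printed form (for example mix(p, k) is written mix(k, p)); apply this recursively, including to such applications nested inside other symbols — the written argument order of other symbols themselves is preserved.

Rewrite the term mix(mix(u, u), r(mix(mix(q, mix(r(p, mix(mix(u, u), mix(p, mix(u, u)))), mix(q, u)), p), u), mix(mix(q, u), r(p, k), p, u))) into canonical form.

Merge nested applications:  mix(u, u, r(mix(mix(q, mix(r(p, mix(mix(u, u), mix(p, mix(u, u)))), mix(q, u)), p), u), mix(mix(q, u), r(p, k), p, u)))
Inside:  r(mix(mix(q, mix(r(p, mix(mix(u, u), mix(p, mix(u, u)))), mix(q, u)), p), u), mix(mix(q, u), r(p, k), p, u))  →  r(mix(p, q, q, r(p, p)), mix(p, q, r(p, k)))
Units out:  drop u (×2)
Order the arguments:  r(mix(p, q, q, r(p, p)), mix(p, q, r(p, k)))

Answer: r(mix(p, q, q, r(p, p)), mix(p, q, r(p, k)))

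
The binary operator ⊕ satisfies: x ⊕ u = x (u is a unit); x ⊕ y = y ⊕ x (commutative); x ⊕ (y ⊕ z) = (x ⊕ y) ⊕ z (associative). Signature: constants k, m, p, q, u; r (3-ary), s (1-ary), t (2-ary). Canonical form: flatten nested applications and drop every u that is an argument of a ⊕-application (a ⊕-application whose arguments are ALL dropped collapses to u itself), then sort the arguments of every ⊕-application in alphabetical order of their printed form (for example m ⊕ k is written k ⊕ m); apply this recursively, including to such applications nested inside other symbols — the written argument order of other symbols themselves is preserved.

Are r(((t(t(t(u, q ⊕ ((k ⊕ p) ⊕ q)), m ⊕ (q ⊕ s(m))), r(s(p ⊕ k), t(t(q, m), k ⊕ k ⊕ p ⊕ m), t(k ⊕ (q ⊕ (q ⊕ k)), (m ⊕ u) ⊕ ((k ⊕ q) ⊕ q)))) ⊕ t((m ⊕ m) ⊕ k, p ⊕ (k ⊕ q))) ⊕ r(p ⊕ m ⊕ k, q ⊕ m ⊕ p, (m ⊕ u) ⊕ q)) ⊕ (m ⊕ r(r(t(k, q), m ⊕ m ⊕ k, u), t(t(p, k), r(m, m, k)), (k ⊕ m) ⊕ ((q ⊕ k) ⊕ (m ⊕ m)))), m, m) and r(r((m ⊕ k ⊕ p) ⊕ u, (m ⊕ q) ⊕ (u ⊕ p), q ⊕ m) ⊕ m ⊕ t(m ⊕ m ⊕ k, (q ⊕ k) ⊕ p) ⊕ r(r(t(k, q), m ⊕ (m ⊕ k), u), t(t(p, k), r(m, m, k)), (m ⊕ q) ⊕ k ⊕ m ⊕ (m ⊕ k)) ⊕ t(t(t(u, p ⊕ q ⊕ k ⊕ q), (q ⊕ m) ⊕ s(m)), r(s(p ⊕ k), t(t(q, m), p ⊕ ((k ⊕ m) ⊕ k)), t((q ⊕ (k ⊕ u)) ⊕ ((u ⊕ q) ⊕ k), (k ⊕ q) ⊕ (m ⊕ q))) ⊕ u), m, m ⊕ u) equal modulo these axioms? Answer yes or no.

Answer: yes — both canonical forms are r(m ⊕ r(k ⊕ m ⊕ p, m ⊕ p ⊕ q, m ⊕ q) ⊕ r(r(t(k, q), k ⊕ m ⊕ m, u), t(t(p, k), r(m, m, k)), k ⊕ k ⊕ m ⊕ m ⊕ m ⊕ q) ⊕ t(k ⊕ m ⊕ m, k ⊕ p ⊕ q) ⊕ t(t(t(u, k ⊕ p ⊕ q ⊕ q), m ⊕ q ⊕ s(m)), r(s(k ⊕ p), t(t(q, m), k ⊕ k ⊕ m ⊕ p), t(k ⊕ k ⊕ q ⊕ q, k ⊕ m ⊕ q ⊕ q))), m, m)

Derivation:
Left:  r(((t(t(t(u, q ⊕ ((k ⊕ p) ⊕ q)), m ⊕ (q ⊕ s(m))), r(s(p ⊕ k), t(t(q, m), k ⊕ k ⊕ p ⊕ m), t(k ⊕ (q ⊕ (q ⊕ k)), (m ⊕ u) ⊕ ((k ⊕ q) ⊕ q)))) ⊕ t((m ⊕ m) ⊕ k, p ⊕ (k ⊕ q))) ⊕ r(p ⊕ m ⊕ k, q ⊕ m ⊕ p, (m ⊕ u) ⊕ q)) ⊕ (m ⊕ r(r(t(k, q), m ⊕ m ⊕ k, u), t(t(p, k), r(m, m, k)), (k ⊕ m) ⊕ ((q ⊕ k) ⊕ (m ⊕ m)))), m, m)
  Work inside:  ((t(t(t(u, q ⊕ ((k ⊕ p) ⊕ q)), m ⊕ (q ⊕ s(m))), r(s(p ⊕ k), t(t(q, m), k ⊕ k ⊕ p ⊕ m), t(k ⊕ (q ⊕ (q ⊕ k)), (m ⊕ u) ⊕ ((k ⊕ q) ⊕ q)))) ⊕ t((m ⊕ m) ⊕ k, p ⊕ (k ⊕ q))) ⊕ r(p ⊕ m ⊕ k, q ⊕ m ⊕ p, (m ⊕ u) ⊕ q)) ⊕ (m ⊕ r(r(t(k, q), m ⊕ m ⊕ k, u), t(t(p, k), r(m, m, k)), (k ⊕ m) ⊕ ((q ⊕ k) ⊕ (m ⊕ m))))
  Merge nested applications:  t(t(t(u, q ⊕ ((k ⊕ p) ⊕ q)), m ⊕ (q ⊕ s(m))), r(s(p ⊕ k), t(t(q, m), k ⊕ k ⊕ p ⊕ m), t(k ⊕ (q ⊕ (q ⊕ k)), (m ⊕ u) ⊕ ((k ⊕ q) ⊕ q)))) ⊕ t((m ⊕ m) ⊕ k, p ⊕ (k ⊕ q)) ⊕ r(p ⊕ m ⊕ k, q ⊕ m ⊕ p, (m ⊕ u) ⊕ q) ⊕ m ⊕ r(r(t(k, q), m ⊕ m ⊕ k, u), t(t(p, k), r(m, m, k)), (k ⊕ m) ⊕ ((q ⊕ k) ⊕ (m ⊕ m)))
  Canonicalize subterm:  t(t(t(u, q ⊕ ((k ⊕ p) ⊕ q)), m ⊕ (q ⊕ s(m))), r(s(p ⊕ k), t(t(q, m), k ⊕ k ⊕ p ⊕ m), t(k ⊕ (q ⊕ (q ⊕ k)), (m ⊕ u) ⊕ ((k ⊕ q) ⊕ q))))  →  t(t(t(u, k ⊕ p ⊕ q ⊕ q), m ⊕ q ⊕ s(m)), r(s(k ⊕ p), t(t(q, m), k ⊕ k ⊕ m ⊕ p), t(k ⊕ k ⊕ q ⊕ q, k ⊕ m ⊕ q ⊕ q)))
  Inside:  t((m ⊕ m) ⊕ k, p ⊕ (k ⊕ q))  →  t(k ⊕ m ⊕ m, k ⊕ p ⊕ q)
  Canonicalize subterm:  r(p ⊕ m ⊕ k, q ⊕ m ⊕ p, (m ⊕ u) ⊕ q)  →  r(k ⊕ m ⊕ p, m ⊕ p ⊕ q, m ⊕ q)
  Sort:  m ⊕ r(k ⊕ m ⊕ p, m ⊕ p ⊕ q, m ⊕ q) ⊕ r(r(t(k, q), k ⊕ m ⊕ m, u), t(t(p, k), r(m, m, k)), k ⊕ k ⊕ m ⊕ m ⊕ m ⊕ q) ⊕ t(k ⊕ m ⊕ m, k ⊕ p ⊕ q) ⊕ t(t(t(u, k ⊕ p ⊕ q ⊕ q), m ⊕ q ⊕ s(m)), r(s(k ⊕ p), t(t(q, m), k ⊕ k ⊕ m ⊕ p), t(k ⊕ k ⊕ q ⊕ q, k ⊕ m ⊕ q ⊕ q)))
  Put back:  r(m ⊕ r(k ⊕ m ⊕ p, m ⊕ p ⊕ q, m ⊕ q) ⊕ r(r(t(k, q), k ⊕ m ⊕ m, u), t(t(p, k), r(m, m, k)), k ⊕ k ⊕ m ⊕ m ⊕ m ⊕ q) ⊕ t(k ⊕ m ⊕ m, k ⊕ p ⊕ q) ⊕ t(t(t(u, k ⊕ p ⊕ q ⊕ q), m ⊕ q ⊕ s(m)), r(s(k ⊕ p), t(t(q, m), k ⊕ k ⊕ m ⊕ p), t(k ⊕ k ⊕ q ⊕ q, k ⊕ m ⊕ q ⊕ q))), m, m)
Right:  r(r((m ⊕ k ⊕ p) ⊕ u, (m ⊕ q) ⊕ (u ⊕ p), q ⊕ m) ⊕ m ⊕ t(m ⊕ m ⊕ k, (q ⊕ k) ⊕ p) ⊕ r(r(t(k, q), m ⊕ (m ⊕ k), u), t(t(p, k), r(m, m, k)), (m ⊕ q) ⊕ k ⊕ m ⊕ (m ⊕ k)) ⊕ t(t(t(u, p ⊕ q ⊕ k ⊕ q), (q ⊕ m) ⊕ s(m)), r(s(p ⊕ k), t(t(q, m), p ⊕ ((k ⊕ m) ⊕ k)), t((q ⊕ (k ⊕ u)) ⊕ ((u ⊕ q) ⊕ k), (k ⊕ q) ⊕ (m ⊕ q))) ⊕ u), m, m ⊕ u)
  Focus inside:  r((m ⊕ k ⊕ p) ⊕ u, (m ⊕ q) ⊕ (u ⊕ p), q ⊕ m) ⊕ m ⊕ t(m ⊕ m ⊕ k, (q ⊕ k) ⊕ p) ⊕ r(r(t(k, q), m ⊕ (m ⊕ k), u), t(t(p, k), r(m, m, k)), (m ⊕ q) ⊕ k ⊕ m ⊕ (m ⊕ k)) ⊕ t(t(t(u, p ⊕ q ⊕ k ⊕ q), (q ⊕ m) ⊕ s(m)), r(s(p ⊕ k), t(t(q, m), p ⊕ ((k ⊕ m) ⊕ k)), t((q ⊕ (k ⊕ u)) ⊕ ((u ⊕ q) ⊕ k), (k ⊕ q) ⊕ (m ⊕ q))) ⊕ u)
  Inside:  r((m ⊕ k ⊕ p) ⊕ u, (m ⊕ q) ⊕ (u ⊕ p), q ⊕ m)  →  r(k ⊕ m ⊕ p, m ⊕ p ⊕ q, m ⊕ q)
  Inside:  t(m ⊕ m ⊕ k, (q ⊕ k) ⊕ p)  →  t(k ⊕ m ⊕ m, k ⊕ p ⊕ q)
  Canonicalize subterm:  r(r(t(k, q), m ⊕ (m ⊕ k), u), t(t(p, k), r(m, m, k)), (m ⊕ q) ⊕ k ⊕ m ⊕ (m ⊕ k))  →  r(r(t(k, q), k ⊕ m ⊕ m, u), t(t(p, k), r(m, m, k)), k ⊕ k ⊕ m ⊕ m ⊕ m ⊕ q)
  Order the arguments:  m ⊕ r(k ⊕ m ⊕ p, m ⊕ p ⊕ q, m ⊕ q) ⊕ r(r(t(k, q), k ⊕ m ⊕ m, u), t(t(p, k), r(m, m, k)), k ⊕ k ⊕ m ⊕ m ⊕ m ⊕ q) ⊕ t(k ⊕ m ⊕ m, k ⊕ p ⊕ q) ⊕ t(t(t(u, k ⊕ p ⊕ q ⊕ q), m ⊕ q ⊕ s(m)), r(s(k ⊕ p), t(t(q, m), k ⊕ k ⊕ m ⊕ p), t(k ⊕ k ⊕ q ⊕ q, k ⊕ m ⊕ q ⊕ q)))
  Put back:  r(m ⊕ r(k ⊕ m ⊕ p, m ⊕ p ⊕ q, m ⊕ q) ⊕ r(r(t(k, q), k ⊕ m ⊕ m, u), t(t(p, k), r(m, m, k)), k ⊕ k ⊕ m ⊕ m ⊕ m ⊕ q) ⊕ t(k ⊕ m ⊕ m, k ⊕ p ⊕ q) ⊕ t(t(t(u, k ⊕ p ⊕ q ⊕ q), m ⊕ q ⊕ s(m)), r(s(k ⊕ p), t(t(q, m), k ⊕ k ⊕ m ⊕ p), t(k ⊕ k ⊕ q ⊕ q, k ⊕ m ⊕ q ⊕ q))), m, m)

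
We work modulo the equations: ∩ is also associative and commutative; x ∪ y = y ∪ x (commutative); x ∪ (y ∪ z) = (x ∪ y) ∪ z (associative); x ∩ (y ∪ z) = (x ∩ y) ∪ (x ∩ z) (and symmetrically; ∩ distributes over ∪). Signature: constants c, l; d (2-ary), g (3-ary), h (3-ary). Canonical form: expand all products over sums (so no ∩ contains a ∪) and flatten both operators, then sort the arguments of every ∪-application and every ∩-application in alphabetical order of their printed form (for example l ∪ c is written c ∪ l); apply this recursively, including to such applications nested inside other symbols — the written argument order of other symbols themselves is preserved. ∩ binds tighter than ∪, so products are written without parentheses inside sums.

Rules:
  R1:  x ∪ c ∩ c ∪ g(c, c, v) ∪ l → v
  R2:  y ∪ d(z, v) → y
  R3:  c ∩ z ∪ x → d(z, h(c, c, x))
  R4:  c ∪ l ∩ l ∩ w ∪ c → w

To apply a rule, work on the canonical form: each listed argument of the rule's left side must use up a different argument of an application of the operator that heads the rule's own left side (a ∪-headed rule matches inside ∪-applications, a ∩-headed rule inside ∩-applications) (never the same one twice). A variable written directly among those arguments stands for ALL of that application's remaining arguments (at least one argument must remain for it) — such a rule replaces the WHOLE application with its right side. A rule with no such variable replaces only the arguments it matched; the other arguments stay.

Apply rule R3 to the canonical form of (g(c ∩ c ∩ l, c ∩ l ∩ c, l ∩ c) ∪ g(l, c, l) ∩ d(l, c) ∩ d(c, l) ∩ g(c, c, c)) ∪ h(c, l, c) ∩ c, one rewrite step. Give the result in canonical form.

Answer: d(h(c, l, c), h(c, c, d(c, l) ∩ d(l, c) ∩ g(c, c, c) ∩ g(l, c, l) ∪ g(c ∩ c ∩ l, c ∩ c ∩ l, c ∩ l)))

Derivation:
Canonical form:  c ∩ h(c, l, c) ∪ d(c, l) ∩ d(l, c) ∩ g(c, c, c) ∩ g(l, c, l) ∪ g(c ∩ c ∩ l, c ∩ c ∩ l, c ∩ l)
Match R3:  consume c ∩ h(c, l, c);  x := d(c, l) ∩ d(l, c) ∩ g(c, c, c) ∩ g(l, c, l) ∪ g(c ∩ c ∩ l, c ∩ c ∩ l, c ∩ l), z := h(c, l, c)
Every leftover argument binds to the variable; the entire application is replaced.
Result:  d(h(c, l, c), h(c, c, d(c, l) ∩ d(l, c) ∩ g(c, c, c) ∩ g(l, c, l) ∪ g(c ∩ c ∩ l, c ∩ c ∩ l, c ∩ l)))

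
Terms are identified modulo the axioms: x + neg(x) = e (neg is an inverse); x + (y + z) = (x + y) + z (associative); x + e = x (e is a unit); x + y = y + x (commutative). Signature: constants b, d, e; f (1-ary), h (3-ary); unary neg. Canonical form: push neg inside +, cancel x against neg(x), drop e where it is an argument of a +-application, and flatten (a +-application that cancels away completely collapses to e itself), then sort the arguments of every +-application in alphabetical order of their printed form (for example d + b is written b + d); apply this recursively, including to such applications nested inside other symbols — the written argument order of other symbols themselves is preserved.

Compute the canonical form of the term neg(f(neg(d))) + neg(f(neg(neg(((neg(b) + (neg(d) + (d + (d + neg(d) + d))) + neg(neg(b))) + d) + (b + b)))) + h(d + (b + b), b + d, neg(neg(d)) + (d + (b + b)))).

Push neg inside:  distribute neg over + and collapse double neg
Collect terms:  neg(f(neg(d))) + neg(f(b + b + d + d)) + neg(h(b + b + d, b + d, b + b + d + d))
Sort arguments:  neg(f(b + b + d + d)) + neg(f(neg(d))) + neg(h(b + b + d, b + d, b + b + d + d))

Answer: neg(f(b + b + d + d)) + neg(f(neg(d))) + neg(h(b + b + d, b + d, b + b + d + d))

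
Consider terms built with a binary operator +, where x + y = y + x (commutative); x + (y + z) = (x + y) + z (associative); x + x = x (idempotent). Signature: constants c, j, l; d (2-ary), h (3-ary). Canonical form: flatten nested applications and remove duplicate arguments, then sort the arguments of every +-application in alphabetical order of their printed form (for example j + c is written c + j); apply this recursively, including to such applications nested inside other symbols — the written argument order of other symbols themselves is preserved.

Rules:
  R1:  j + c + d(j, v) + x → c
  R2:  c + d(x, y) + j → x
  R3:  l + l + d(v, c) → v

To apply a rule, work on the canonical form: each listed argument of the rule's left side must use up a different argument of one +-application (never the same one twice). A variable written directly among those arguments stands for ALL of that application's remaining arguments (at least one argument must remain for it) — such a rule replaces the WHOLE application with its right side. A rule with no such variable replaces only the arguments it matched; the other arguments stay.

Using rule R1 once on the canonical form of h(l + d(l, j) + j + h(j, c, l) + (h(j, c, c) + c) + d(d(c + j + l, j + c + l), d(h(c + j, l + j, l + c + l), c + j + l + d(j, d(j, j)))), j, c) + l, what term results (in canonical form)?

Canonical form:  h(c + d(d(c + j + l, c + j + l), d(h(c + j, j + l, c + l), c + d(j, d(j, j)) + j + l)) + d(l, j) + h(j, c, c) + h(j, c, l) + j + l, j, c) + l
Match R1:  consume c, d(j, d(j, j)), j;  v := d(j, j), x := l
The extension variable absorbs all remaining arguments, so the whole application is rewritten.
Result:  h(c + d(d(c + j + l, c + j + l), d(h(c + j, j + l, c + l), c)) + d(l, j) + h(j, c, c) + h(j, c, l) + j + l, j, c) + l

Answer: h(c + d(d(c + j + l, c + j + l), d(h(c + j, j + l, c + l), c)) + d(l, j) + h(j, c, c) + h(j, c, l) + j + l, j, c) + l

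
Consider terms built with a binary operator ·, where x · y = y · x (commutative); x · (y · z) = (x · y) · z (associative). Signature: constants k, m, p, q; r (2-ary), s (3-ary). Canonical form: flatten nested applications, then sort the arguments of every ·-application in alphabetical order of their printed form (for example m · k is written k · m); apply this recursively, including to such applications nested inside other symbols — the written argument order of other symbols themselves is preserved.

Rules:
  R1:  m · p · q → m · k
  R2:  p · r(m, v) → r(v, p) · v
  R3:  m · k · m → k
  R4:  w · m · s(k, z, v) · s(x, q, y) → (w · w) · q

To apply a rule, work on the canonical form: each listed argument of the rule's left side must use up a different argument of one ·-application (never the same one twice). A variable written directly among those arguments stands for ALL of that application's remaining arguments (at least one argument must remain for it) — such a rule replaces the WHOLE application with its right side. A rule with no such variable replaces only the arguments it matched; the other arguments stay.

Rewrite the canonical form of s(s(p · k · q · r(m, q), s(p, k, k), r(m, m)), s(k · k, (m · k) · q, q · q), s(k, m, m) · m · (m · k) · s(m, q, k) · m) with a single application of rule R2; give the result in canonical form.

Canonical form:  s(s(k · p · q · r(m, q), s(p, k, k), r(m, m)), s(k · k, k · m · q, q · q), k · m · m · m · s(k, m, m) · s(m, q, k))
Match R2:  consume p, r(m, q);  v := q
Giving:  s(s(k · q · q · r(q, p), s(p, k, k), r(m, m)), s(k · k, k · m · q, q · q), k · m · m · m · s(k, m, m) · s(m, q, k))

Answer: s(s(k · q · q · r(q, p), s(p, k, k), r(m, m)), s(k · k, k · m · q, q · q), k · m · m · m · s(k, m, m) · s(m, q, k))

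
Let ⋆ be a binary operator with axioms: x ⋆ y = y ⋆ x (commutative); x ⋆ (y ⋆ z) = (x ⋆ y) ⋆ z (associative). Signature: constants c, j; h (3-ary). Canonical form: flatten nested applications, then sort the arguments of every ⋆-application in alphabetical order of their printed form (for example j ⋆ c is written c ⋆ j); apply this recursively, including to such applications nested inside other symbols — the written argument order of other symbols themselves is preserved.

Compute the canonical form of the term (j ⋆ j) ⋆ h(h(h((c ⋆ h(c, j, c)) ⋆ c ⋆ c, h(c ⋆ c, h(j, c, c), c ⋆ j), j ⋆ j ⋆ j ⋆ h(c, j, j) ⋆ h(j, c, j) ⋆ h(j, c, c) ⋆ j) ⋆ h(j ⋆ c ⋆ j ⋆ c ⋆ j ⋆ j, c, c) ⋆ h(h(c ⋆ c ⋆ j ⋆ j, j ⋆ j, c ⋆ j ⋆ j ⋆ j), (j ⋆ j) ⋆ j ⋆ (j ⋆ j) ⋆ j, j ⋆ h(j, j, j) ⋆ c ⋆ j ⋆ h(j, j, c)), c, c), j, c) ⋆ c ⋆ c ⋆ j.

Un-nest:  j ⋆ j ⋆ h(h(h((c ⋆ h(c, j, c)) ⋆ c ⋆ c, h(c ⋆ c, h(j, c, c), c ⋆ j), j ⋆ j ⋆ j ⋆ h(c, j, j) ⋆ h(j, c, j) ⋆ h(j, c, c) ⋆ j) ⋆ h(j ⋆ c ⋆ j ⋆ c ⋆ j ⋆ j, c, c) ⋆ h(h(c ⋆ c ⋆ j ⋆ j, j ⋆ j, c ⋆ j ⋆ j ⋆ j), (j ⋆ j) ⋆ j ⋆ (j ⋆ j) ⋆ j, j ⋆ h(j, j, j) ⋆ c ⋆ j ⋆ h(j, j, c)), c, c), j, c) ⋆ c ⋆ c ⋆ j
Simplify inside:  h(h(h((c ⋆ h(c, j, c)) ⋆ c ⋆ c, h(c ⋆ c, h(j, c, c), c ⋆ j), j ⋆ j ⋆ j ⋆ h(c, j, j) ⋆ h(j, c, j) ⋆ h(j, c, c) ⋆ j) ⋆ h(j ⋆ c ⋆ j ⋆ c ⋆ j ⋆ j, c, c) ⋆ h(h(c ⋆ c ⋆ j ⋆ j, j ⋆ j, c ⋆ j ⋆ j ⋆ j), (j ⋆ j) ⋆ j ⋆ (j ⋆ j) ⋆ j, j ⋆ h(j, j, j) ⋆ c ⋆ j ⋆ h(j, j, c)), c, c), j, c)  →  h(h(h(c ⋆ c ⋆ c ⋆ h(c, j, c), h(c ⋆ c, h(j, c, c), c ⋆ j), h(c, j, j) ⋆ h(j, c, c) ⋆ h(j, c, j) ⋆ j ⋆ j ⋆ j ⋆ j) ⋆ h(c ⋆ c ⋆ j ⋆ j ⋆ j ⋆ j, c, c) ⋆ h(h(c ⋆ c ⋆ j ⋆ j, j ⋆ j, c ⋆ j ⋆ j ⋆ j), j ⋆ j ⋆ j ⋆ j ⋆ j ⋆ j, c ⋆ h(j, j, c) ⋆ h(j, j, j) ⋆ j ⋆ j), c, c), j, c)
Sort:  c ⋆ c ⋆ h(h(h(c ⋆ c ⋆ c ⋆ h(c, j, c), h(c ⋆ c, h(j, c, c), c ⋆ j), h(c, j, j) ⋆ h(j, c, c) ⋆ h(j, c, j) ⋆ j ⋆ j ⋆ j ⋆ j) ⋆ h(c ⋆ c ⋆ j ⋆ j ⋆ j ⋆ j, c, c) ⋆ h(h(c ⋆ c ⋆ j ⋆ j, j ⋆ j, c ⋆ j ⋆ j ⋆ j), j ⋆ j ⋆ j ⋆ j ⋆ j ⋆ j, c ⋆ h(j, j, c) ⋆ h(j, j, j) ⋆ j ⋆ j), c, c), j, c) ⋆ j ⋆ j ⋆ j

Answer: c ⋆ c ⋆ h(h(h(c ⋆ c ⋆ c ⋆ h(c, j, c), h(c ⋆ c, h(j, c, c), c ⋆ j), h(c, j, j) ⋆ h(j, c, c) ⋆ h(j, c, j) ⋆ j ⋆ j ⋆ j ⋆ j) ⋆ h(c ⋆ c ⋆ j ⋆ j ⋆ j ⋆ j, c, c) ⋆ h(h(c ⋆ c ⋆ j ⋆ j, j ⋆ j, c ⋆ j ⋆ j ⋆ j), j ⋆ j ⋆ j ⋆ j ⋆ j ⋆ j, c ⋆ h(j, j, c) ⋆ h(j, j, j) ⋆ j ⋆ j), c, c), j, c) ⋆ j ⋆ j ⋆ j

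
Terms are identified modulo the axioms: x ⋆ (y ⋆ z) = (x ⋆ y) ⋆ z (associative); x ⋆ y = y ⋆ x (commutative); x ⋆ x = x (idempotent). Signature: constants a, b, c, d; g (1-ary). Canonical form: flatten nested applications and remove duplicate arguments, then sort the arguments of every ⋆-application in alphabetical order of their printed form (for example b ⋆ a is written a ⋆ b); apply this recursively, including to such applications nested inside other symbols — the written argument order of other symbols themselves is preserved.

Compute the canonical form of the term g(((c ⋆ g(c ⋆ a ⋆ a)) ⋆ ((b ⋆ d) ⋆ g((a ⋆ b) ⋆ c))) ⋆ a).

Answer: g(a ⋆ b ⋆ c ⋆ d ⋆ g(a ⋆ b ⋆ c) ⋆ g(a ⋆ c))

Derivation:
Focus inside:  ((c ⋆ g(c ⋆ a ⋆ a)) ⋆ ((b ⋆ d) ⋆ g((a ⋆ b) ⋆ c))) ⋆ a
Un-nest:  c ⋆ g(c ⋆ a ⋆ a) ⋆ b ⋆ d ⋆ g((a ⋆ b) ⋆ c) ⋆ a
Inside:  g(c ⋆ a ⋆ a)  →  g(a ⋆ c)
Simplify inside:  g((a ⋆ b) ⋆ c)  →  g(a ⋆ b ⋆ c)
Order the arguments:  a ⋆ b ⋆ c ⋆ d ⋆ g(a ⋆ b ⋆ c) ⋆ g(a ⋆ c)
Rebuild:  g(a ⋆ b ⋆ c ⋆ d ⋆ g(a ⋆ b ⋆ c) ⋆ g(a ⋆ c))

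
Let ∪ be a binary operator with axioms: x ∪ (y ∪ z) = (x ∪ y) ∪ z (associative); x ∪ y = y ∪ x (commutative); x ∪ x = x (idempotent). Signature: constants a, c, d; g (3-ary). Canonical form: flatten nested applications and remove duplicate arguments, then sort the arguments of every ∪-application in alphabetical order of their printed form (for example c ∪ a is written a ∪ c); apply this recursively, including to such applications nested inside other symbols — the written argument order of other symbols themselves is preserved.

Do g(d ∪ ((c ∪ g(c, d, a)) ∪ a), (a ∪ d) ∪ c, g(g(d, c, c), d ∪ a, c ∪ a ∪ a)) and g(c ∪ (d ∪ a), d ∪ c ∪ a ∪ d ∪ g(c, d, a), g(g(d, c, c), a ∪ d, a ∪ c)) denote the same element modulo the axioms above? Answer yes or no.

Left:  g(d ∪ ((c ∪ g(c, d, a)) ∪ a), (a ∪ d) ∪ c, g(g(d, c, c), d ∪ a, c ∪ a ∪ a))
  Descend into:  d ∪ ((c ∪ g(c, d, a)) ∪ a)
  Merge nested applications:  d ∪ c ∪ g(c, d, a) ∪ a
  Sort:  a ∪ c ∪ d ∪ g(c, d, a)
  Rebuild:  g(a ∪ c ∪ d ∪ g(c, d, a), a ∪ c ∪ d, g(g(d, c, c), a ∪ d, a ∪ c))
Right:  g(c ∪ (d ∪ a), d ∪ c ∪ a ∪ d ∪ g(c, d, a), g(g(d, c, c), a ∪ d, a ∪ c))
  Work inside:  d ∪ c ∪ a ∪ d ∪ g(c, d, a)
  Drop duplicates:  drop duplicate d
  Order the arguments:  a ∪ c ∪ d ∪ g(c, d, a)
  Reassemble:  g(a ∪ c ∪ d, a ∪ c ∪ d ∪ g(c, d, a), g(g(d, c, c), a ∪ d, a ∪ c))

Answer: no — g(a ∪ c ∪ d ∪ g(c, d, a), a ∪ c ∪ d, g(g(d, c, c), a ∪ d, a ∪ c)) vs g(a ∪ c ∪ d, a ∪ c ∪ d ∪ g(c, d, a), g(g(d, c, c), a ∪ d, a ∪ c))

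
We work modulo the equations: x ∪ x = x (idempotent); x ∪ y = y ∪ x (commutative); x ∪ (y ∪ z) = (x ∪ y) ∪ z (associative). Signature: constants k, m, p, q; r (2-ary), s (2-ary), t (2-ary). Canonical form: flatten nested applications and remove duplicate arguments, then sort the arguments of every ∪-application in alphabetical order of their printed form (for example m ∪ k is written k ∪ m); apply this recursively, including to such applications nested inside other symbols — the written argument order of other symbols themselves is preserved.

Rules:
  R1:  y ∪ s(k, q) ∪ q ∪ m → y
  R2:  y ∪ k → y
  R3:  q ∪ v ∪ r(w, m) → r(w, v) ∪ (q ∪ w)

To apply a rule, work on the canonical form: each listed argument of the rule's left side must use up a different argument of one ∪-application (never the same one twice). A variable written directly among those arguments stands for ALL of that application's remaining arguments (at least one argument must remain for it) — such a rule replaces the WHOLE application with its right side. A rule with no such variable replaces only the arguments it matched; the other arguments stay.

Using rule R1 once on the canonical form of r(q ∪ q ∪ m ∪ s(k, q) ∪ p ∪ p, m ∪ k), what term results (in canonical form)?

Answer: r(p, k ∪ m)

Derivation:
Canonical form:  r(m ∪ p ∪ q ∪ s(k, q), k ∪ m)
R1 matches:  uses m, q, s(k, q);  y := p
The extension variable absorbs all remaining arguments, so the whole application is rewritten.
New term:  r(p, k ∪ m)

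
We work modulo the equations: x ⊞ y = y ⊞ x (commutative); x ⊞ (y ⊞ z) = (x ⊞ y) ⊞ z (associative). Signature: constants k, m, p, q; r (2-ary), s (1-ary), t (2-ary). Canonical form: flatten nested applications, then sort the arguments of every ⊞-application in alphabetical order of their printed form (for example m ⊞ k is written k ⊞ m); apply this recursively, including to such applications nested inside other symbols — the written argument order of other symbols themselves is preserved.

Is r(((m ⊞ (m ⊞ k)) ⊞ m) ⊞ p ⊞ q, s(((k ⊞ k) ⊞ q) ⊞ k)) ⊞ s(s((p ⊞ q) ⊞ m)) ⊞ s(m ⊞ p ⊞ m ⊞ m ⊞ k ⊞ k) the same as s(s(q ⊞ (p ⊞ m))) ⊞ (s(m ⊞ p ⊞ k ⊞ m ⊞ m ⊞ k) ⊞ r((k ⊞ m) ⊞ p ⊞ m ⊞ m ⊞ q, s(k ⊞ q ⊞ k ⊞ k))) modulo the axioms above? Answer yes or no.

Answer: yes — both canonical forms are r(k ⊞ m ⊞ m ⊞ m ⊞ p ⊞ q, s(k ⊞ k ⊞ k ⊞ q)) ⊞ s(k ⊞ k ⊞ m ⊞ m ⊞ m ⊞ p) ⊞ s(s(m ⊞ p ⊞ q))

Derivation:
Left:  r(((m ⊞ (m ⊞ k)) ⊞ m) ⊞ p ⊞ q, s(((k ⊞ k) ⊞ q) ⊞ k)) ⊞ s(s((p ⊞ q) ⊞ m)) ⊞ s(m ⊞ p ⊞ m ⊞ m ⊞ k ⊞ k)
  Simplify inside:  r(((m ⊞ (m ⊞ k)) ⊞ m) ⊞ p ⊞ q, s(((k ⊞ k) ⊞ q) ⊞ k))  →  r(k ⊞ m ⊞ m ⊞ m ⊞ p ⊞ q, s(k ⊞ k ⊞ k ⊞ q))
  Canonicalize subterm:  s(s((p ⊞ q) ⊞ m))  →  s(s(m ⊞ p ⊞ q))
  Inside:  s(m ⊞ p ⊞ m ⊞ m ⊞ k ⊞ k)  →  s(k ⊞ k ⊞ m ⊞ m ⊞ m ⊞ p)
  Sort:  r(k ⊞ m ⊞ m ⊞ m ⊞ p ⊞ q, s(k ⊞ k ⊞ k ⊞ q)) ⊞ s(k ⊞ k ⊞ m ⊞ m ⊞ m ⊞ p) ⊞ s(s(m ⊞ p ⊞ q))
Right:  s(s(q ⊞ (p ⊞ m))) ⊞ (s(m ⊞ p ⊞ k ⊞ m ⊞ m ⊞ k) ⊞ r((k ⊞ m) ⊞ p ⊞ m ⊞ m ⊞ q, s(k ⊞ q ⊞ k ⊞ k)))
  Un-nest:  s(s(q ⊞ (p ⊞ m))) ⊞ s(m ⊞ p ⊞ k ⊞ m ⊞ m ⊞ k) ⊞ r((k ⊞ m) ⊞ p ⊞ m ⊞ m ⊞ q, s(k ⊞ q ⊞ k ⊞ k))
  Simplify inside:  s(s(q ⊞ (p ⊞ m)))  →  s(s(m ⊞ p ⊞ q))
  Simplify inside:  s(m ⊞ p ⊞ k ⊞ m ⊞ m ⊞ k)  →  s(k ⊞ k ⊞ m ⊞ m ⊞ m ⊞ p)
  Canonicalize subterm:  r((k ⊞ m) ⊞ p ⊞ m ⊞ m ⊞ q, s(k ⊞ q ⊞ k ⊞ k))  →  r(k ⊞ m ⊞ m ⊞ m ⊞ p ⊞ q, s(k ⊞ k ⊞ k ⊞ q))
  Sort:  r(k ⊞ m ⊞ m ⊞ m ⊞ p ⊞ q, s(k ⊞ k ⊞ k ⊞ q)) ⊞ s(k ⊞ k ⊞ m ⊞ m ⊞ m ⊞ p) ⊞ s(s(m ⊞ p ⊞ q))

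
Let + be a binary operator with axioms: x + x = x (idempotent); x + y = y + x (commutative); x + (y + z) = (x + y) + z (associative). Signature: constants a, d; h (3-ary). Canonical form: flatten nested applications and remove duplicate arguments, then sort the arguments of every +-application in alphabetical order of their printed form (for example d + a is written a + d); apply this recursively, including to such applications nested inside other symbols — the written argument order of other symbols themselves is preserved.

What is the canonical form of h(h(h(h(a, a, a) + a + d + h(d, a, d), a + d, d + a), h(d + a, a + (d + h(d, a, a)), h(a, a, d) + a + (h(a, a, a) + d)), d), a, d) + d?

Canonicalize subterm:  h(h(h(h(a, a, a) + a + d + h(d, a, d), a + d, d + a), h(d + a, a + (d + h(d, a, a)), h(a, a, d) + a + (h(a, a, a) + d)), d), a, d)  →  h(h(h(a + d + h(a, a, a) + h(d, a, d), a + d, a + d), h(a + d, a + d + h(d, a, a), a + d + h(a, a, a) + h(a, a, d)), d), a, d)
Order the arguments:  d + h(h(h(a + d + h(a, a, a) + h(d, a, d), a + d, a + d), h(a + d, a + d + h(d, a, a), a + d + h(a, a, a) + h(a, a, d)), d), a, d)

Answer: d + h(h(h(a + d + h(a, a, a) + h(d, a, d), a + d, a + d), h(a + d, a + d + h(d, a, a), a + d + h(a, a, a) + h(a, a, d)), d), a, d)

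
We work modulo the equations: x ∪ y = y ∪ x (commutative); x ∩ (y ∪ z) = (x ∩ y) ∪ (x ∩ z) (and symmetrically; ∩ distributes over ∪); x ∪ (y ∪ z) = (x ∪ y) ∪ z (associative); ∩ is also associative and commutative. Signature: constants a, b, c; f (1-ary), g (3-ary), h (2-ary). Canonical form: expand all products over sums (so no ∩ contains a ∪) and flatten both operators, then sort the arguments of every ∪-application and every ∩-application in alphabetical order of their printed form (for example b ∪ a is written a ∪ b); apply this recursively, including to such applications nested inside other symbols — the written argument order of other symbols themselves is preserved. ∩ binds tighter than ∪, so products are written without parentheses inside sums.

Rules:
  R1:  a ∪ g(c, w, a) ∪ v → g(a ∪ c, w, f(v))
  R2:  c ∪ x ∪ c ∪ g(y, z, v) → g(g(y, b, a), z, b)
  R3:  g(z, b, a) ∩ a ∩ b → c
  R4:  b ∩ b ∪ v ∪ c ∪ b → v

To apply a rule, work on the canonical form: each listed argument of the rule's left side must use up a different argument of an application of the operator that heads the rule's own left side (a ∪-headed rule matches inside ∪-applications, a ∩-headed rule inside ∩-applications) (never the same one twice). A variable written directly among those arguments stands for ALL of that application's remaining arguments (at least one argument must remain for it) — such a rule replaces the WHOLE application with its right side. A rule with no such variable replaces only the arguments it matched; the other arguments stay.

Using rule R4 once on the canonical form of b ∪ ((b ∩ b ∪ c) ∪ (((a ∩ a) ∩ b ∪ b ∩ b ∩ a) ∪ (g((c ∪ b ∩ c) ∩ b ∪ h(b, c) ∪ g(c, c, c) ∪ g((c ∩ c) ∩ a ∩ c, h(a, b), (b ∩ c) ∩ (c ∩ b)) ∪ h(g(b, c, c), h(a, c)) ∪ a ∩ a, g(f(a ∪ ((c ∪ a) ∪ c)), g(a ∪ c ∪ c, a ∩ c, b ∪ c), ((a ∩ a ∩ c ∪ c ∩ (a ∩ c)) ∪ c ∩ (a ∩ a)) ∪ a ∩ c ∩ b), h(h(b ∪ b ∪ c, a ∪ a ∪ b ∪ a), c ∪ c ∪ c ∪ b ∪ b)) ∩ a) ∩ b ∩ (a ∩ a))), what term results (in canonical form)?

Answer: a ∩ a ∩ a ∩ b ∩ g(a ∩ a ∪ b ∩ b ∩ c ∪ b ∩ c ∪ g(a ∩ c ∩ c ∩ c, h(a, b), b ∩ b ∩ c ∩ c) ∪ g(c, c, c) ∪ h(b, c) ∪ h(g(b, c, c), h(a, c)), g(f(a ∪ a ∪ c ∪ c), g(a ∪ c ∪ c, a ∩ c, b ∪ c), a ∩ a ∩ c ∪ a ∩ a ∩ c ∪ a ∩ b ∩ c ∪ a ∩ c ∩ c), h(h(b ∪ b ∪ c, a ∪ a ∪ a ∪ b), b ∪ b ∪ c ∪ c ∪ c)) ∪ a ∩ a ∩ b ∪ a ∩ b ∩ b

Derivation:
Canonical form:  a ∩ a ∩ a ∩ b ∩ g(a ∩ a ∪ b ∩ b ∩ c ∪ b ∩ c ∪ g(a ∩ c ∩ c ∩ c, h(a, b), b ∩ b ∩ c ∩ c) ∪ g(c, c, c) ∪ h(b, c) ∪ h(g(b, c, c), h(a, c)), g(f(a ∪ a ∪ c ∪ c), g(a ∪ c ∪ c, a ∩ c, b ∪ c), a ∩ a ∩ c ∪ a ∩ a ∩ c ∪ a ∩ b ∩ c ∪ a ∩ c ∩ c), h(h(b ∪ b ∪ c, a ∪ a ∪ a ∪ b), b ∪ b ∪ c ∪ c ∪ c)) ∪ a ∩ a ∩ b ∪ a ∩ b ∩ b ∪ b ∪ b ∩ b ∪ c
R4 matches:  uses b, b ∩ b, c;  v := a ∩ a ∩ a ∩ b ∩ g(a ∩ a ∪ b ∩ b ∩ c ∪ b ∩ c ∪ g(a ∩ c ∩ c ∩ c, h(a, b), b ∩ b ∩ c ∩ c) ∪ g(c, c, c) ∪ h(b, c) ∪ h(g(b, c, c), h(a, c)), g(f(a ∪ a ∪ c ∪ c), g(a ∪ c ∪ c, a ∩ c, b ∪ c), a ∩ a ∩ c ∪ a ∩ a ∩ c ∪ a ∩ b ∩ c ∪ a ∩ c ∩ c), h(h(b ∪ b ∪ c, a ∪ a ∪ a ∪ b), b ∪ b ∪ c ∪ c ∪ c)) ∪ a ∩ a ∩ b ∪ a ∩ b ∩ b
The extension variable absorbs all remaining arguments, so the whole application is rewritten.
Giving:  a ∩ a ∩ a ∩ b ∩ g(a ∩ a ∪ b ∩ b ∩ c ∪ b ∩ c ∪ g(a ∩ c ∩ c ∩ c, h(a, b), b ∩ b ∩ c ∩ c) ∪ g(c, c, c) ∪ h(b, c) ∪ h(g(b, c, c), h(a, c)), g(f(a ∪ a ∪ c ∪ c), g(a ∪ c ∪ c, a ∩ c, b ∪ c), a ∩ a ∩ c ∪ a ∩ a ∩ c ∪ a ∩ b ∩ c ∪ a ∩ c ∩ c), h(h(b ∪ b ∪ c, a ∪ a ∪ a ∪ b), b ∪ b ∪ c ∪ c ∪ c)) ∪ a ∩ a ∩ b ∪ a ∩ b ∩ b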